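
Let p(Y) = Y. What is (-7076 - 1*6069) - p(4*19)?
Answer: -13221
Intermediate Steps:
(-7076 - 1*6069) - p(4*19) = (-7076 - 1*6069) - 4*19 = (-7076 - 6069) - 1*76 = -13145 - 76 = -13221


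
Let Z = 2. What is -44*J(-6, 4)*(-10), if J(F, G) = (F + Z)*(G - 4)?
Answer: 0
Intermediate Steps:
J(F, G) = (-4 + G)*(2 + F) (J(F, G) = (F + 2)*(G - 4) = (2 + F)*(-4 + G) = (-4 + G)*(2 + F))
-44*J(-6, 4)*(-10) = -44*(-8 - 4*(-6) + 2*4 - 6*4)*(-10) = -44*(-8 + 24 + 8 - 24)*(-10) = -44*0*(-10) = 0*(-10) = 0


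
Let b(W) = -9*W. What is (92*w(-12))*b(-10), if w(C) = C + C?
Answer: -198720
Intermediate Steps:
w(C) = 2*C
(92*w(-12))*b(-10) = (92*(2*(-12)))*(-9*(-10)) = (92*(-24))*90 = -2208*90 = -198720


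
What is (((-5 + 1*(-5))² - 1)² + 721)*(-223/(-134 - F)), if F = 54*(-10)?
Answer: -1173203/203 ≈ -5779.3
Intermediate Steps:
F = -540
(((-5 + 1*(-5))² - 1)² + 721)*(-223/(-134 - F)) = (((-5 + 1*(-5))² - 1)² + 721)*(-223/(-134 - 1*(-540))) = (((-5 - 5)² - 1)² + 721)*(-223/(-134 + 540)) = (((-10)² - 1)² + 721)*(-223/406) = ((100 - 1)² + 721)*(-223*1/406) = (99² + 721)*(-223/406) = (9801 + 721)*(-223/406) = 10522*(-223/406) = -1173203/203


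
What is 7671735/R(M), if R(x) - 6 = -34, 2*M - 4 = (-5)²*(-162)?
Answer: -7671735/28 ≈ -2.7399e+5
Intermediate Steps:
M = -2023 (M = 2 + ((-5)²*(-162))/2 = 2 + (25*(-162))/2 = 2 + (½)*(-4050) = 2 - 2025 = -2023)
R(x) = -28 (R(x) = 6 - 34 = -28)
7671735/R(M) = 7671735/(-28) = 7671735*(-1/28) = -7671735/28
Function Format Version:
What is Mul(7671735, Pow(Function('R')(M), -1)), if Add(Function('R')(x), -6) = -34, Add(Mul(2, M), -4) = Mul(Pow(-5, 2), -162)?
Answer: Rational(-7671735, 28) ≈ -2.7399e+5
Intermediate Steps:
M = -2023 (M = Add(2, Mul(Rational(1, 2), Mul(Pow(-5, 2), -162))) = Add(2, Mul(Rational(1, 2), Mul(25, -162))) = Add(2, Mul(Rational(1, 2), -4050)) = Add(2, -2025) = -2023)
Function('R')(x) = -28 (Function('R')(x) = Add(6, -34) = -28)
Mul(7671735, Pow(Function('R')(M), -1)) = Mul(7671735, Pow(-28, -1)) = Mul(7671735, Rational(-1, 28)) = Rational(-7671735, 28)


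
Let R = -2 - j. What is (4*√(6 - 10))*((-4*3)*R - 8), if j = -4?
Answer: -256*I ≈ -256.0*I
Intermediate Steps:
R = 2 (R = -2 - 1*(-4) = -2 + 4 = 2)
(4*√(6 - 10))*((-4*3)*R - 8) = (4*√(6 - 10))*(-4*3*2 - 8) = (4*√(-4))*(-12*2 - 8) = (4*(2*I))*(-24 - 8) = (8*I)*(-32) = -256*I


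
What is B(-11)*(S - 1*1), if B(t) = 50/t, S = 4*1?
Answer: -150/11 ≈ -13.636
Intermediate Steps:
S = 4
B(-11)*(S - 1*1) = (50/(-11))*(4 - 1*1) = (50*(-1/11))*(4 - 1) = -50/11*3 = -150/11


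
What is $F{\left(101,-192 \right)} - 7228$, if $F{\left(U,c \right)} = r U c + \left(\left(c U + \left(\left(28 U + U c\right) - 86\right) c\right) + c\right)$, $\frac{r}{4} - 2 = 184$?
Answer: $-11257660$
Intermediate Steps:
$r = 744$ ($r = 8 + 4 \cdot 184 = 8 + 736 = 744$)
$F{\left(U,c \right)} = c + c \left(-86 + 28 U + U c\right) + 745 U c$ ($F{\left(U,c \right)} = 744 U c + \left(\left(c U + \left(\left(28 U + U c\right) - 86\right) c\right) + c\right) = 744 U c + \left(\left(U c + \left(-86 + 28 U + U c\right) c\right) + c\right) = 744 U c + \left(\left(U c + c \left(-86 + 28 U + U c\right)\right) + c\right) = 744 U c + \left(c + U c + c \left(-86 + 28 U + U c\right)\right) = c + c \left(-86 + 28 U + U c\right) + 745 U c$)
$F{\left(101,-192 \right)} - 7228 = - 192 \left(-85 + 773 \cdot 101 + 101 \left(-192\right)\right) - 7228 = - 192 \left(-85 + 78073 - 19392\right) - 7228 = \left(-192\right) 58596 - 7228 = -11250432 - 7228 = -11257660$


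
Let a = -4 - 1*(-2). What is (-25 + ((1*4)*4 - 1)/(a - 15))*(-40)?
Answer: 17600/17 ≈ 1035.3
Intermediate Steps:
a = -2 (a = -4 + 2 = -2)
(-25 + ((1*4)*4 - 1)/(a - 15))*(-40) = (-25 + ((1*4)*4 - 1)/(-2 - 15))*(-40) = (-25 + (4*4 - 1)/(-17))*(-40) = (-25 + (16 - 1)*(-1/17))*(-40) = (-25 + 15*(-1/17))*(-40) = (-25 - 15/17)*(-40) = -440/17*(-40) = 17600/17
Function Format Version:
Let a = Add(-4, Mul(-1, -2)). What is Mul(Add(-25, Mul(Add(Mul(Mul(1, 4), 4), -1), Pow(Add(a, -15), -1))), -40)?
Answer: Rational(17600, 17) ≈ 1035.3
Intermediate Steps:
a = -2 (a = Add(-4, 2) = -2)
Mul(Add(-25, Mul(Add(Mul(Mul(1, 4), 4), -1), Pow(Add(a, -15), -1))), -40) = Mul(Add(-25, Mul(Add(Mul(Mul(1, 4), 4), -1), Pow(Add(-2, -15), -1))), -40) = Mul(Add(-25, Mul(Add(Mul(4, 4), -1), Pow(-17, -1))), -40) = Mul(Add(-25, Mul(Add(16, -1), Rational(-1, 17))), -40) = Mul(Add(-25, Mul(15, Rational(-1, 17))), -40) = Mul(Add(-25, Rational(-15, 17)), -40) = Mul(Rational(-440, 17), -40) = Rational(17600, 17)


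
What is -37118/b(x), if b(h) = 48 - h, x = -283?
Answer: -37118/331 ≈ -112.14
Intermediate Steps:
-37118/b(x) = -37118/(48 - 1*(-283)) = -37118/(48 + 283) = -37118/331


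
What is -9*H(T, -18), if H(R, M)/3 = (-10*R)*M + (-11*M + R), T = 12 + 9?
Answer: -107973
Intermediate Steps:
T = 21
H(R, M) = -33*M + 3*R - 30*M*R (H(R, M) = 3*((-10*R)*M + (-11*M + R)) = 3*(-10*M*R + (R - 11*M)) = 3*(R - 11*M - 10*M*R) = -33*M + 3*R - 30*M*R)
-9*H(T, -18) = -9*(-33*(-18) + 3*21 - 30*(-18)*21) = -9*(594 + 63 + 11340) = -9*11997 = -107973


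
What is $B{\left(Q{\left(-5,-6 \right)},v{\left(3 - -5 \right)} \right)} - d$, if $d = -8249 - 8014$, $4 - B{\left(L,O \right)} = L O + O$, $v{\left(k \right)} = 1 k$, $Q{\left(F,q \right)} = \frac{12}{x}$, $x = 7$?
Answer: $\frac{113717}{7} \approx 16245.0$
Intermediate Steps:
$Q{\left(F,q \right)} = \frac{12}{7}$
$v{\left(k \right)} = k$
$B{\left(L,O \right)} = 4 - O - L O$ ($B{\left(L,O \right)} = 4 - \left(L O + O\right) = 4 - \left(O + L O\right) = 4 - O - L O$)
$d = -16263$
$B{\left(Q{\left(-5,-6 \right)},v{\left(3 - -5 \right)} \right)} - d = \left(4 - \left(3 - -5\right) - \frac{12 \left(3 - -5\right)}{7}\right) - -16263 = \left(4 - \left(3 + 5\right) - \frac{12 \left(3 + 5\right)}{7}\right) + 16263 = \left(4 - 8 - \frac{12}{7} \cdot 8\right) + 16263 = \left(4 - 8 - \frac{96}{7}\right) + 16263 = - \frac{124}{7} + 16263 = \frac{113717}{7}$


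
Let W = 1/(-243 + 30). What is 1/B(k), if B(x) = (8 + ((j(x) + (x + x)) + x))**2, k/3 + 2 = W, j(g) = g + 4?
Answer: 5041/732736 ≈ 0.0068797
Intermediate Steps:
j(g) = 4 + g
W = -1/213 (W = 1/(-213) = -1/213 ≈ -0.0046948)
k = -427/71 (k = -6 + 3*(-1/213) = -6 - 1/71 = -427/71 ≈ -6.0141)
B(x) = (12 + 4*x)**2 (B(x) = (8 + (((4 + x) + (x + x)) + x))**2 = (8 + (((4 + x) + 2*x) + x))**2 = (8 + ((4 + 3*x) + x))**2 = (8 + (4 + 4*x))**2 = (12 + 4*x)**2)
1/B(k) = 1/(16*(3 - 427/71)**2) = 1/(16*(-214/71)**2) = 1/(16*(45796/5041)) = 1/(732736/5041) = 5041/732736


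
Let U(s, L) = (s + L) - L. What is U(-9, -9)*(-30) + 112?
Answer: 382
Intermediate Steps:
U(s, L) = s (U(s, L) = (L + s) - L = s)
U(-9, -9)*(-30) + 112 = -9*(-30) + 112 = 270 + 112 = 382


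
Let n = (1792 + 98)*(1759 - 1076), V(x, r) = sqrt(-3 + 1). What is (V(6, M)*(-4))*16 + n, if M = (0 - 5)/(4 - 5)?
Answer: 1290870 - 64*I*sqrt(2) ≈ 1.2909e+6 - 90.51*I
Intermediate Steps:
M = 5 (M = -5/(-1) = -5*(-1) = 5)
V(x, r) = I*sqrt(2) (V(x, r) = sqrt(-2) = I*sqrt(2))
n = 1290870 (n = 1890*683 = 1290870)
(V(6, M)*(-4))*16 + n = ((I*sqrt(2))*(-4))*16 + 1290870 = -4*I*sqrt(2)*16 + 1290870 = -64*I*sqrt(2) + 1290870 = 1290870 - 64*I*sqrt(2)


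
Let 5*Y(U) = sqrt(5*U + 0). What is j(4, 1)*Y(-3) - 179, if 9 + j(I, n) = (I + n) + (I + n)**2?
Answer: -179 + 21*I*sqrt(15)/5 ≈ -179.0 + 16.267*I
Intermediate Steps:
j(I, n) = -9 + I + n + (I + n)**2 (j(I, n) = -9 + ((I + n) + (I + n)**2) = -9 + (I + n + (I + n)**2) = -9 + I + n + (I + n)**2)
Y(U) = sqrt(5)*sqrt(U)/5 (Y(U) = sqrt(5*U + 0)/5 = sqrt(5*U)/5 = (sqrt(5)*sqrt(U))/5 = sqrt(5)*sqrt(U)/5)
j(4, 1)*Y(-3) - 179 = (-9 + 4 + 1 + (4 + 1)**2)*(sqrt(5)*sqrt(-3)/5) - 179 = (-9 + 4 + 1 + 5**2)*(sqrt(5)*(I*sqrt(3))/5) - 179 = (-9 + 4 + 1 + 25)*(I*sqrt(15)/5) - 179 = 21*(I*sqrt(15)/5) - 179 = 21*I*sqrt(15)/5 - 179 = -179 + 21*I*sqrt(15)/5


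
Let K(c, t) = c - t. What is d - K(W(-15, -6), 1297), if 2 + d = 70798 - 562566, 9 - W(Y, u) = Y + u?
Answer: -490503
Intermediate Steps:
W(Y, u) = 9 - Y - u (W(Y, u) = 9 - (Y + u) = 9 + (-Y - u) = 9 - Y - u)
d = -491770 (d = -2 + (70798 - 562566) = -2 - 491768 = -491770)
d - K(W(-15, -6), 1297) = -491770 - ((9 - 1*(-15) - 1*(-6)) - 1*1297) = -491770 - ((9 + 15 + 6) - 1297) = -491770 - (30 - 1297) = -491770 - 1*(-1267) = -491770 + 1267 = -490503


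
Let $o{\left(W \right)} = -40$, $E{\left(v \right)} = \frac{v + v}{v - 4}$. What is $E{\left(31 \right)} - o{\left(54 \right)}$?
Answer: $\frac{1142}{27} \approx 42.296$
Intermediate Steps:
$E{\left(v \right)} = \frac{2 v}{-4 + v}$
$E{\left(31 \right)} - o{\left(54 \right)} = 2 \cdot 31 \frac{1}{-4 + 31} - -40 = 2 \cdot 31 \cdot \frac{1}{27} + 40 = \frac{62}{27} + 40 = \frac{1142}{27}$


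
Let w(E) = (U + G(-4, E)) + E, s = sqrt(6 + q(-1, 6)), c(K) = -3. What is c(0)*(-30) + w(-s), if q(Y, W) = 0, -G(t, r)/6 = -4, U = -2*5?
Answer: 104 - sqrt(6) ≈ 101.55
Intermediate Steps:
U = -10
G(t, r) = 24 (G(t, r) = -6*(-4) = 24)
s = sqrt(6) (s = sqrt(6 + 0) = sqrt(6) ≈ 2.4495)
w(E) = 14 + E (w(E) = (-10 + 24) + E = 14 + E)
c(0)*(-30) + w(-s) = -3*(-30) + (14 - sqrt(6)) = 90 + (14 - sqrt(6)) = 104 - sqrt(6)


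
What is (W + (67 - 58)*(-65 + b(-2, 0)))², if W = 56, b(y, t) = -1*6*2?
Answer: 405769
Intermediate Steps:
b(y, t) = -12 (b(y, t) = -6*2 = -12)
(W + (67 - 58)*(-65 + b(-2, 0)))² = (56 + (67 - 58)*(-65 - 12))² = (56 + 9*(-77))² = (56 - 693)² = (-637)² = 405769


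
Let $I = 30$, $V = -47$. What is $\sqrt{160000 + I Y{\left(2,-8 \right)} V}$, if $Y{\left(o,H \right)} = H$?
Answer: $4 \sqrt{10705} \approx 413.86$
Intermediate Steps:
$\sqrt{160000 + I Y{\left(2,-8 \right)} V} = \sqrt{160000 + 30 \left(-8\right) \left(-47\right)} = \sqrt{160000 - -11280} = \sqrt{160000 + 11280} = \sqrt{171280} = 4 \sqrt{10705}$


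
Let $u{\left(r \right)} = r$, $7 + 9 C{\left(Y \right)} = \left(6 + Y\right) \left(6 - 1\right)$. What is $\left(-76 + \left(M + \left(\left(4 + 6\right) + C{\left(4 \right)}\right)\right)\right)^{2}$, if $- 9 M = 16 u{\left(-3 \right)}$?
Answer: $\frac{253009}{81} \approx 3123.6$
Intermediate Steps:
$C{\left(Y \right)} = \frac{23}{9} + \frac{5 Y}{9}$ ($C{\left(Y \right)} = - \frac{7}{9} + \frac{\left(6 + Y\right) \left(6 - 1\right)}{9} = - \frac{7}{9} + \frac{\left(6 + Y\right) 5}{9} = - \frac{7}{9} + \frac{30 + 5 Y}{9} = - \frac{7}{9} + \left(\frac{10}{3} + \frac{5 Y}{9}\right) = \frac{23}{9} + \frac{5 Y}{9}$)
$M = \frac{16}{3}$ ($M = - \frac{16 \left(-3\right)}{9} = \left(- \frac{1}{9}\right) \left(-48\right) = \frac{16}{3} \approx 5.3333$)
$\left(-76 + \left(M + \left(\left(4 + 6\right) + C{\left(4 \right)}\right)\right)\right)^{2} = \left(-76 + \left(\frac{16}{3} + \left(\left(4 + 6\right) + \left(\frac{23}{9} + \frac{5}{9} \cdot 4\right)\right)\right)\right)^{2} = \left(-76 + \left(\frac{16}{3} + \left(10 + \left(\frac{23}{9} + \frac{20}{9}\right)\right)\right)\right)^{2} = \left(-76 + \left(\frac{16}{3} + \left(10 + \frac{43}{9}\right)\right)\right)^{2} = \left(-76 + \left(\frac{16}{3} + \frac{133}{9}\right)\right)^{2} = \left(-76 + \frac{181}{9}\right)^{2} = \left(- \frac{503}{9}\right)^{2} = \frac{253009}{81}$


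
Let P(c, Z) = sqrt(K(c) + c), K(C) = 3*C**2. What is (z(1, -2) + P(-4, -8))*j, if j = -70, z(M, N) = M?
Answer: -70 - 140*sqrt(11) ≈ -534.33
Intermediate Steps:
P(c, Z) = sqrt(c + 3*c**2) (P(c, Z) = sqrt(3*c**2 + c) = sqrt(c + 3*c**2))
(z(1, -2) + P(-4, -8))*j = (1 + sqrt(-4*(1 + 3*(-4))))*(-70) = (1 + sqrt(-4*(1 - 12)))*(-70) = (1 + sqrt(-4*(-11)))*(-70) = (1 + sqrt(44))*(-70) = (1 + 2*sqrt(11))*(-70) = -70 - 140*sqrt(11)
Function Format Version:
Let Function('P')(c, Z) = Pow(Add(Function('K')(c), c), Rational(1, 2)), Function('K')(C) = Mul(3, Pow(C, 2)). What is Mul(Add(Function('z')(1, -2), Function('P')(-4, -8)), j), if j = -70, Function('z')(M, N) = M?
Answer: Add(-70, Mul(-140, Pow(11, Rational(1, 2)))) ≈ -534.33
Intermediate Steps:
Function('P')(c, Z) = Pow(Add(c, Mul(3, Pow(c, 2))), Rational(1, 2)) (Function('P')(c, Z) = Pow(Add(Mul(3, Pow(c, 2)), c), Rational(1, 2)) = Pow(Add(c, Mul(3, Pow(c, 2))), Rational(1, 2)))
Mul(Add(Function('z')(1, -2), Function('P')(-4, -8)), j) = Mul(Add(1, Pow(Mul(-4, Add(1, Mul(3, -4))), Rational(1, 2))), -70) = Mul(Add(1, Pow(Mul(-4, Add(1, -12)), Rational(1, 2))), -70) = Mul(Add(1, Pow(Mul(-4, -11), Rational(1, 2))), -70) = Mul(Add(1, Pow(44, Rational(1, 2))), -70) = Mul(Add(1, Mul(2, Pow(11, Rational(1, 2)))), -70) = Add(-70, Mul(-140, Pow(11, Rational(1, 2))))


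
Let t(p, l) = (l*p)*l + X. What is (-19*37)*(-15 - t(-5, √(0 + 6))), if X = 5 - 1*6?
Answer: -11248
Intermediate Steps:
X = -1 (X = 5 - 6 = -1)
t(p, l) = -1 + p*l² (t(p, l) = (l*p)*l - 1 = p*l² - 1 = -1 + p*l²)
(-19*37)*(-15 - t(-5, √(0 + 6))) = (-19*37)*(-15 - (-1 - 5*(√(0 + 6))²)) = -703*(-15 - (-1 - 5*(√6)²)) = -703*(-15 - (-1 - 5*6)) = -703*(-15 - (-1 - 30)) = -703*(-15 - 1*(-31)) = -703*(-15 + 31) = -703*16 = -11248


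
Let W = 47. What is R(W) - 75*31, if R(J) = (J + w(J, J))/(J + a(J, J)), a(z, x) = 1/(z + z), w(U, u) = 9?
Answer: -10268911/4419 ≈ -2323.8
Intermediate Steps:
a(z, x) = 1/(2*z)
R(J) = (9 + J)/(J + 1/(2*J)) (R(J) = (J + 9)/(J + 1/(2*J)) = (9 + J)/(J + 1/(2*J)))
R(W) - 75*31 = 2*47*(9 + 47)/(1 + 2*47**2) - 75*31 = 2*47*56/(1 + 2*2209) - 1*2325 = 2*47*56/(1 + 4418) - 2325 = 2*47*56/4419 - 2325 = 2*47*(1/4419)*56 - 2325 = 5264/4419 - 2325 = -10268911/4419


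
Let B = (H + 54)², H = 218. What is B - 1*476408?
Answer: -402424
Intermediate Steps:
B = 73984 (B = (218 + 54)² = 272² = 73984)
B - 1*476408 = 73984 - 1*476408 = 73984 - 476408 = -402424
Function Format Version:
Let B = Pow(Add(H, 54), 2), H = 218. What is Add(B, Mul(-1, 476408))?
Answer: -402424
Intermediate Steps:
B = 73984 (B = Pow(Add(218, 54), 2) = Pow(272, 2) = 73984)
Add(B, Mul(-1, 476408)) = Add(73984, Mul(-1, 476408)) = Add(73984, -476408) = -402424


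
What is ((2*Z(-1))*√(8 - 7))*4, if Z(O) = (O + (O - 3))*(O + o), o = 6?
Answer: -200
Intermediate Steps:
Z(O) = (-3 + 2*O)*(6 + O) (Z(O) = (O + (O - 3))*(O + 6) = (O + (-3 + O))*(6 + O) = (-3 + 2*O)*(6 + O))
((2*Z(-1))*√(8 - 7))*4 = ((2*(-18 + 2*(-1)² + 9*(-1)))*√(8 - 7))*4 = ((2*(-18 + 2*1 - 9))*√1)*4 = ((2*(-18 + 2 - 9))*1)*4 = ((2*(-25))*1)*4 = -50*1*4 = -50*4 = -200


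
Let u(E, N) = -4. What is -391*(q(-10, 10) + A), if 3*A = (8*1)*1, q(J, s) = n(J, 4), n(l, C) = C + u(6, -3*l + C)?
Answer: -3128/3 ≈ -1042.7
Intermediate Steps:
n(l, C) = -4 + C (n(l, C) = C - 4 = -4 + C)
q(J, s) = 0 (q(J, s) = -4 + 4 = 0)
A = 8/3 (A = ((8*1)*1)/3 = (8*1)/3 = (1/3)*8 = 8/3 ≈ 2.6667)
-391*(q(-10, 10) + A) = -391*(0 + 8/3) = -391*8/3 = -3128/3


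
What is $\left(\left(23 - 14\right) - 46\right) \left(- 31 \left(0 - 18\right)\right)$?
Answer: $-20646$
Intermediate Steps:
$\left(\left(23 - 14\right) - 46\right) \left(- 31 \left(0 - 18\right)\right) = \left(9 - 46\right) \left(- 31 \left(0 - 18\right)\right) = - 37 \left(\left(-31\right) \left(-18\right)\right) = \left(-37\right) 558 = -20646$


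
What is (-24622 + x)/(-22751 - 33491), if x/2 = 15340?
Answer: -3029/28121 ≈ -0.10771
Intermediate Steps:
x = 30680 (x = 2*15340 = 30680)
(-24622 + x)/(-22751 - 33491) = (-24622 + 30680)/(-22751 - 33491) = 6058/(-56242) = 6058*(-1/56242) = -3029/28121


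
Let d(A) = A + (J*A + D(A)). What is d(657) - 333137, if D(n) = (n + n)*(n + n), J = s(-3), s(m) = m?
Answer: 1392145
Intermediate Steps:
J = -3
D(n) = 4*n² (D(n) = (2*n)*(2*n) = 4*n²)
d(A) = -2*A + 4*A² (d(A) = A + (-3*A + 4*A²) = -2*A + 4*A²)
d(657) - 333137 = 2*657*(-1 + 2*657) - 333137 = 2*657*(-1 + 1314) - 333137 = 2*657*1313 - 333137 = 1725282 - 333137 = 1392145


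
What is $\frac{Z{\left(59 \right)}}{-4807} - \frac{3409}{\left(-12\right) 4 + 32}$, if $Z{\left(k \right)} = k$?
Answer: $\frac{16386119}{76912} \approx 213.05$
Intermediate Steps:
$\frac{Z{\left(59 \right)}}{-4807} - \frac{3409}{\left(-12\right) 4 + 32} = \frac{59}{-4807} - \frac{3409}{\left(-12\right) 4 + 32} = 59 \left(- \frac{1}{4807}\right) - \frac{3409}{-48 + 32} = - \frac{59}{4807} - \frac{3409}{-16} = - \frac{59}{4807} - - \frac{3409}{16} = - \frac{59}{4807} + \frac{3409}{16} = \frac{16386119}{76912}$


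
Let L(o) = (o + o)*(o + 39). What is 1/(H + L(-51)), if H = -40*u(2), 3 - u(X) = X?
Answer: 1/1184 ≈ 0.00084459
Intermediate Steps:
u(X) = 3 - X
L(o) = 2*o*(39 + o) (L(o) = (2*o)*(39 + o) = 2*o*(39 + o))
H = -40 (H = -40*(3 - 1*2) = -40*(3 - 2) = -40*1 = -40)
1/(H + L(-51)) = 1/(-40 + 2*(-51)*(39 - 51)) = 1/(-40 + 2*(-51)*(-12)) = 1/(-40 + 1224) = 1/1184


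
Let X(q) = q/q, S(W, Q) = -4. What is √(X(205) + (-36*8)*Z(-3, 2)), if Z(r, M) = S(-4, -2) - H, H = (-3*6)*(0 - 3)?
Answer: √16705 ≈ 129.25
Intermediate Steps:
X(q) = 1
H = 54 (H = -18*(-3) = 54)
Z(r, M) = -58 (Z(r, M) = -4 - 1*54 = -4 - 54 = -58)
√(X(205) + (-36*8)*Z(-3, 2)) = √(1 - 36*8*(-58)) = √(1 - 288*(-58)) = √(1 + 16704) = √16705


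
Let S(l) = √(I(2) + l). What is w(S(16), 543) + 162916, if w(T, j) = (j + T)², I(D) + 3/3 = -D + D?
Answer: 457780 + 1086*√15 ≈ 4.6199e+5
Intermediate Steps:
I(D) = -1 (I(D) = -1 + (-D + D) = -1 + 0 = -1)
S(l) = √(-1 + l)
w(T, j) = (T + j)²
w(S(16), 543) + 162916 = (√(-1 + 16) + 543)² + 162916 = (√15 + 543)² + 162916 = (543 + √15)² + 162916 = 162916 + (543 + √15)²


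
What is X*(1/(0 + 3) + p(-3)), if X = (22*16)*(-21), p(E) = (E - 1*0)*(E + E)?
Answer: -135520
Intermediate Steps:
p(E) = 2*E² (p(E) = (E + 0)*(2*E) = E*(2*E) = 2*E²)
X = -7392 (X = 352*(-21) = -7392)
X*(1/(0 + 3) + p(-3)) = -7392*(1/(0 + 3) + 2*(-3)²) = -7392*(1/3 + 2*9) = -7392*(⅓ + 18) = -7392*55/3 = -135520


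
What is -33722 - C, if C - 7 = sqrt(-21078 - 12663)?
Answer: -33729 - 3*I*sqrt(3749) ≈ -33729.0 - 183.69*I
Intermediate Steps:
C = 7 + 3*I*sqrt(3749) (C = 7 + sqrt(-21078 - 12663) = 7 + sqrt(-33741) = 7 + 3*I*sqrt(3749) ≈ 7.0 + 183.69*I)
-33722 - C = -33722 - (7 + 3*I*sqrt(3749)) = -33722 + (-7 - 3*I*sqrt(3749)) = -33729 - 3*I*sqrt(3749)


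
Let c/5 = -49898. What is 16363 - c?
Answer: 265853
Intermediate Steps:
c = -249490 (c = 5*(-49898) = -249490)
16363 - c = 16363 - 1*(-249490) = 16363 + 249490 = 265853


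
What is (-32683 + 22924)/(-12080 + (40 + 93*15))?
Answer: 9759/10645 ≈ 0.91677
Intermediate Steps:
(-32683 + 22924)/(-12080 + (40 + 93*15)) = -9759/(-12080 + (40 + 1395)) = -9759/(-12080 + 1435) = -9759/(-10645) = -9759*(-1/10645) = 9759/10645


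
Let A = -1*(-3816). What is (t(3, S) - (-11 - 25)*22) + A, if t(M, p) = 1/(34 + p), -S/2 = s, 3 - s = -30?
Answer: 147455/32 ≈ 4608.0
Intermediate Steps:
s = 33 (s = 3 - 1*(-30) = 3 + 30 = 33)
S = -66 (S = -2*33 = -66)
A = 3816
(t(3, S) - (-11 - 25)*22) + A = (1/(34 - 66) - (-11 - 25)*22) + 3816 = (1/(-32) - (-36)*22) + 3816 = (-1/32 - 1*(-792)) + 3816 = (-1/32 + 792) + 3816 = 25343/32 + 3816 = 147455/32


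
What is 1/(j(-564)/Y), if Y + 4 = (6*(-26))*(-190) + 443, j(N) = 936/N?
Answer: -1413713/78 ≈ -18125.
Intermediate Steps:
Y = 30079 (Y = -4 + ((6*(-26))*(-190) + 443) = -4 + (-156*(-190) + 443) = -4 + (29640 + 443) = -4 + 30083 = 30079)
1/(j(-564)/Y) = 1/((936/(-564))/30079) = 1/((936*(-1/564))*(1/30079)) = 1/(-78/47*1/30079) = 1/(-78/1413713) = -1413713/78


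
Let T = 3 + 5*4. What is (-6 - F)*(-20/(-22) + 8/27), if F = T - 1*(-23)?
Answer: -18616/297 ≈ -62.680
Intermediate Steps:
T = 23 (T = 3 + 20 = 23)
F = 46 (F = 23 - 1*(-23) = 23 + 23 = 46)
(-6 - F)*(-20/(-22) + 8/27) = (-6 - 1*46)*(-20/(-22) + 8/27) = (-6 - 46)*(-20*(-1/22) + 8*(1/27)) = -52*(10/11 + 8/27) = -52*358/297 = -18616/297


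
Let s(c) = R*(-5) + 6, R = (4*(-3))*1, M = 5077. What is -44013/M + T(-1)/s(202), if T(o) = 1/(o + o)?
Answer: -5814793/670164 ≈ -8.6767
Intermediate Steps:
R = -12 (R = -12*1 = -12)
s(c) = 66 (s(c) = -12*(-5) + 6 = 60 + 6 = 66)
T(o) = 1/(2*o)
-44013/M + T(-1)/s(202) = -44013/5077 + ((1/2)/(-1))/66 = -44013*1/5077 + ((1/2)*(-1))*(1/66) = -44013/5077 - 1/2*1/66 = -44013/5077 - 1/132 = -5814793/670164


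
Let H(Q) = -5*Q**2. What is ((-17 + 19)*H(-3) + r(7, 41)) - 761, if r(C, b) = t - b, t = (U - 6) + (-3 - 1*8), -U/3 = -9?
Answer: -882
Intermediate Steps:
U = 27 (U = -3*(-9) = 27)
t = 10 (t = (27 - 6) + (-3 - 1*8) = 21 + (-3 - 8) = 21 - 11 = 10)
r(C, b) = 10 - b
((-17 + 19)*H(-3) + r(7, 41)) - 761 = ((-17 + 19)*(-5*(-3)**2) + (10 - 1*41)) - 761 = (2*(-5*9) + (10 - 41)) - 761 = (2*(-45) - 31) - 761 = (-90 - 31) - 761 = -121 - 761 = -882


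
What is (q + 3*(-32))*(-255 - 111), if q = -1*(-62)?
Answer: 12444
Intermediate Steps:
q = 62
(q + 3*(-32))*(-255 - 111) = (62 + 3*(-32))*(-255 - 111) = (62 - 96)*(-366) = -34*(-366) = 12444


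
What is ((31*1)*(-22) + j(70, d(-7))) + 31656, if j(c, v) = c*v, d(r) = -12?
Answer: 30134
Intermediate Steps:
((31*1)*(-22) + j(70, d(-7))) + 31656 = ((31*1)*(-22) + 70*(-12)) + 31656 = (31*(-22) - 840) + 31656 = (-682 - 840) + 31656 = -1522 + 31656 = 30134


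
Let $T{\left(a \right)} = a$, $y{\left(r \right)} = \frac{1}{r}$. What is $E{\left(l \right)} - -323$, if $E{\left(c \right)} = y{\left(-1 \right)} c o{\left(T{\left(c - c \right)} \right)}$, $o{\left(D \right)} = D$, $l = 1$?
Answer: $323$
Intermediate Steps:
$E{\left(c \right)} = 0$ ($E{\left(c \right)} = \frac{c}{-1} \left(c - c\right) = - c 0 = 0$)
$E{\left(l \right)} - -323 = 0 - -323 = 0 + 323 = 323$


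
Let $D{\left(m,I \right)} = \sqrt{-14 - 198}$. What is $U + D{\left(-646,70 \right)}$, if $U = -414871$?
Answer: $-414871 + 2 i \sqrt{53} \approx -4.1487 \cdot 10^{5} + 14.56 i$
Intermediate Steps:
$D{\left(m,I \right)} = 2 i \sqrt{53}$ ($D{\left(m,I \right)} = \sqrt{-212} = 2 i \sqrt{53}$)
$U + D{\left(-646,70 \right)} = -414871 + 2 i \sqrt{53}$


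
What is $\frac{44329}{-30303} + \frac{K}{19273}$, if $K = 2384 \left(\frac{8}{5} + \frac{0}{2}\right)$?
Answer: $- \frac{3693825269}{2920148595} \approx -1.2649$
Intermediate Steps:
$K = \frac{19072}{5}$ ($K = 2384 \left(8 \cdot \frac{1}{5} + 0 \cdot \frac{1}{2}\right) = 2384 \left(\frac{8}{5} + 0\right) = 2384 \cdot \frac{8}{5} = \frac{19072}{5} \approx 3814.4$)
$\frac{44329}{-30303} + \frac{K}{19273} = \frac{44329}{-30303} + \frac{19072}{5 \cdot 19273} = 44329 \left(- \frac{1}{30303}\right) + \frac{19072}{5} \cdot \frac{1}{19273} = - \frac{44329}{30303} + \frac{19072}{96365} = - \frac{3693825269}{2920148595}$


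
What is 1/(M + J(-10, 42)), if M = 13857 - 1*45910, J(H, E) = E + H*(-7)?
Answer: -1/31941 ≈ -3.1308e-5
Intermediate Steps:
J(H, E) = E - 7*H
M = -32053 (M = 13857 - 45910 = -32053)
1/(M + J(-10, 42)) = 1/(-32053 + (42 - 7*(-10))) = 1/(-32053 + (42 + 70)) = 1/(-32053 + 112) = 1/(-31941) = -1/31941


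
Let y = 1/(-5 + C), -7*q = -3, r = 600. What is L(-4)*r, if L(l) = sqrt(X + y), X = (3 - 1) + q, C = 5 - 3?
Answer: 400*sqrt(231)/7 ≈ 868.50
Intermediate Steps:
q = 3/7 (q = -1/7*(-3) = 3/7 ≈ 0.42857)
C = 2
y = -1/3 (y = 1/(-5 + 2) = 1/(-3) = -1/3 ≈ -0.33333)
X = 17/7 (X = (3 - 1) + 3/7 = 2 + 3/7 = 17/7 ≈ 2.4286)
L(l) = 2*sqrt(231)/21 (L(l) = sqrt(17/7 - 1/3) = sqrt(44/21) = 2*sqrt(231)/21)
L(-4)*r = (2*sqrt(231)/21)*600 = 400*sqrt(231)/7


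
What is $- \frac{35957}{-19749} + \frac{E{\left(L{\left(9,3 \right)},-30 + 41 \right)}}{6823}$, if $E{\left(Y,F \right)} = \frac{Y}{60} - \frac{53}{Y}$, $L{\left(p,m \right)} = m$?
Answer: $\frac{1633244663}{898316180} \approx 1.8181$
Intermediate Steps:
$E{\left(Y,F \right)} = - \frac{53}{Y} + \frac{Y}{60}$ ($E{\left(Y,F \right)} = Y \frac{1}{60} - \frac{53}{Y} = \frac{Y}{60} - \frac{53}{Y} = - \frac{53}{Y} + \frac{Y}{60}$)
$- \frac{35957}{-19749} + \frac{E{\left(L{\left(9,3 \right)},-30 + 41 \right)}}{6823} = - \frac{35957}{-19749} + \frac{- \frac{53}{3} + \frac{1}{60} \cdot 3}{6823} = \left(-35957\right) \left(- \frac{1}{19749}\right) + \left(\left(-53\right) \frac{1}{3} + \frac{1}{20}\right) \frac{1}{6823} = \frac{35957}{19749} + \left(- \frac{53}{3} + \frac{1}{20}\right) \frac{1}{6823} = \frac{35957}{19749} - \frac{1057}{409380} = \frac{1633244663}{898316180}$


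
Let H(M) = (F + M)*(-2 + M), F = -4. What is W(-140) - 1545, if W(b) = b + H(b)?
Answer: 18763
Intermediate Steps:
H(M) = (-4 + M)*(-2 + M)
W(b) = 8 + b**2 - 5*b (W(b) = b + (8 + b**2 - 6*b) = 8 + b**2 - 5*b)
W(-140) - 1545 = (8 + (-140)**2 - 5*(-140)) - 1545 = (8 + 19600 + 700) - 1545 = 20308 - 1545 = 18763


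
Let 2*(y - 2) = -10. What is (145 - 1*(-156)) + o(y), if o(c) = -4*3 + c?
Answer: 286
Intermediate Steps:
y = -3 (y = 2 + (1/2)*(-10) = 2 - 5 = -3)
o(c) = -12 + c
(145 - 1*(-156)) + o(y) = (145 - 1*(-156)) + (-12 - 3) = (145 + 156) - 15 = 301 - 15 = 286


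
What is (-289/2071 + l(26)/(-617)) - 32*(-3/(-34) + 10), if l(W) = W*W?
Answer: -7039436069/21722719 ≈ -324.06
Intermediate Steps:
l(W) = W²
(-289/2071 + l(26)/(-617)) - 32*(-3/(-34) + 10) = (-289/2071 + 26²/(-617)) - 32*(-3/(-34) + 10) = (-289*1/2071 + 676*(-1/617)) - 32*(-3*(-1/34) + 10) = (-289/2071 - 676/617) - 32*(3/34 + 10) = -1578309/1277807 - 32*343/34 = -1578309/1277807 - 5488/17 = -7039436069/21722719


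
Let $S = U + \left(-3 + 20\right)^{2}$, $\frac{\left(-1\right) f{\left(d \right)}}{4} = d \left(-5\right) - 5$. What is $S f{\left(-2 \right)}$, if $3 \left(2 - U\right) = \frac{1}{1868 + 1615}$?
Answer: $- \frac{60813160}{10449} \approx -5820.0$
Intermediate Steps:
$U = \frac{20897}{10449}$ ($U = 2 - \frac{1}{3 \left(1868 + 1615\right)} = 2 - \frac{1}{3 \cdot 3483} = 2 - \frac{1}{10449} = \frac{20897}{10449} \approx 1.9999$)
$f{\left(d \right)} = 20 + 20 d$ ($f{\left(d \right)} = - 4 \left(d \left(-5\right) - 5\right) = - 4 \left(- 5 d - 5\right) = - 4 \left(-5 - 5 d\right) = 20 + 20 d$)
$S = \frac{3040658}{10449}$ ($S = \frac{20897}{10449} + \left(-3 + 20\right)^{2} = \frac{20897}{10449} + 17^{2} = \frac{20897}{10449} + 289 = \frac{3040658}{10449} \approx 291.0$)
$S f{\left(-2 \right)} = \frac{3040658 \left(20 + 20 \left(-2\right)\right)}{10449} = \frac{3040658 \left(20 - 40\right)}{10449} = \frac{3040658}{10449} \left(-20\right) = - \frac{60813160}{10449}$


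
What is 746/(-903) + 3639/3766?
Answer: 68083/485814 ≈ 0.14014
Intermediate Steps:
746/(-903) + 3639/3766 = 746*(-1/903) + 3639*(1/3766) = -746/903 + 3639/3766 = 68083/485814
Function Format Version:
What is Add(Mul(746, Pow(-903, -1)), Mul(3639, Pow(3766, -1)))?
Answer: Rational(68083, 485814) ≈ 0.14014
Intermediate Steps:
Add(Mul(746, Pow(-903, -1)), Mul(3639, Pow(3766, -1))) = Add(Mul(746, Rational(-1, 903)), Mul(3639, Rational(1, 3766))) = Add(Rational(-746, 903), Rational(3639, 3766)) = Rational(68083, 485814)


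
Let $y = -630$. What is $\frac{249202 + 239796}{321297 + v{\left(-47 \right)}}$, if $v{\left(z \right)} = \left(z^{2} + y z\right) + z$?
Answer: $\frac{488998}{353069} \approx 1.385$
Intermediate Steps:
$v{\left(z \right)} = z^{2} - 629 z$ ($v{\left(z \right)} = \left(z^{2} - 630 z\right) + z = z^{2} - 629 z$)
$\frac{249202 + 239796}{321297 + v{\left(-47 \right)}} = \frac{249202 + 239796}{321297 - 47 \left(-629 - 47\right)} = \frac{488998}{321297 - -31772} = \frac{488998}{321297 + 31772} = \frac{488998}{353069}$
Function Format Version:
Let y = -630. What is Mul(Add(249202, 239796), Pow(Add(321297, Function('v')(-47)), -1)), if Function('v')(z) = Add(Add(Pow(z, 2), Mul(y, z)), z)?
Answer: Rational(488998, 353069) ≈ 1.3850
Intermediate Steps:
Function('v')(z) = Add(Pow(z, 2), Mul(-629, z)) (Function('v')(z) = Add(Add(Pow(z, 2), Mul(-630, z)), z) = Add(Pow(z, 2), Mul(-629, z)))
Mul(Add(249202, 239796), Pow(Add(321297, Function('v')(-47)), -1)) = Mul(Add(249202, 239796), Pow(Add(321297, Mul(-47, Add(-629, -47))), -1)) = Mul(488998, Pow(Add(321297, Mul(-47, -676)), -1)) = Mul(488998, Pow(Add(321297, 31772), -1)) = Mul(488998, Pow(353069, -1)) = Mul(488998, Rational(1, 353069)) = Rational(488998, 353069)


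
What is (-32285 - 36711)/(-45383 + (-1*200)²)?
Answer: 68996/5383 ≈ 12.817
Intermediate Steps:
(-32285 - 36711)/(-45383 + (-1*200)²) = -68996/(-45383 + (-200)²) = -68996/(-45383 + 40000) = -68996/(-5383) = -68996*(-1/5383) = 68996/5383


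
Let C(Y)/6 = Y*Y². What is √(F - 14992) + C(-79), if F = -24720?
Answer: -2958234 + 4*I*√2482 ≈ -2.9582e+6 + 199.28*I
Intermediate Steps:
C(Y) = 6*Y³ (C(Y) = 6*(Y*Y²) = 6*Y³)
√(F - 14992) + C(-79) = √(-24720 - 14992) + 6*(-79)³ = √(-39712) + 6*(-493039) = 4*I*√2482 - 2958234 = -2958234 + 4*I*√2482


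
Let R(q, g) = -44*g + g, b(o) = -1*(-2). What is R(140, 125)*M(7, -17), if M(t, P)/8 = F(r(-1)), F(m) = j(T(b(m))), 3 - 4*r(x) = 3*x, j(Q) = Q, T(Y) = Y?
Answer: -86000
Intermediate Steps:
b(o) = 2
R(q, g) = -43*g
r(x) = ¾ - 3*x/4
F(m) = 2
M(t, P) = 16 (M(t, P) = 8*2 = 16)
R(140, 125)*M(7, -17) = -43*125*16 = -5375*16 = -86000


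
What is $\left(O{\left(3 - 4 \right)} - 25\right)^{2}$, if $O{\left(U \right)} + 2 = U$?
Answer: $784$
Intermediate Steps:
$O{\left(U \right)} = -2 + U$
$\left(O{\left(3 - 4 \right)} - 25\right)^{2} = \left(\left(-2 + \left(3 - 4\right)\right) - 25\right)^{2} = \left(\left(-2 - 1\right) - 25\right)^{2} = \left(-3 - 25\right)^{2} = \left(-28\right)^{2} = 784$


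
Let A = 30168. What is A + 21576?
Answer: 51744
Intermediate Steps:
A + 21576 = 30168 + 21576 = 51744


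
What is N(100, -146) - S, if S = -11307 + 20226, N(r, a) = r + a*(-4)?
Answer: -8235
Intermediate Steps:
N(r, a) = r - 4*a
S = 8919
N(100, -146) - S = (100 - 4*(-146)) - 1*8919 = (100 + 584) - 8919 = 684 - 8919 = -8235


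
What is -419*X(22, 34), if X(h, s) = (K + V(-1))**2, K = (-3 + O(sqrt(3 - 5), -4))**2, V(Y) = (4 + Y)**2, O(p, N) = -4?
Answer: -1409516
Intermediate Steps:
K = 49 (K = (-3 - 4)**2 = (-7)**2 = 49)
X(h, s) = 3364 (X(h, s) = (49 + (4 - 1)**2)**2 = (49 + 3**2)**2 = (49 + 9)**2 = 58**2 = 3364)
-419*X(22, 34) = -419*3364 = -1409516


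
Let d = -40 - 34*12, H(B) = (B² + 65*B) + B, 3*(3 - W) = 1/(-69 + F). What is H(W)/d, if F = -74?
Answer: -340423/736164 ≈ -0.46243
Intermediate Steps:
W = 1288/429 (W = 3 - 1/(3*(-69 - 74)) = 3 - ⅓/(-143) = 3 - ⅓*(-1/143) = 3 + 1/429 = 1288/429 ≈ 3.0023)
H(B) = B² + 66*B
d = -448 (d = -40 - 408 = -448)
H(W)/d = (1288*(66 + 1288/429)/429)/(-448) = ((1288/429)*(29602/429))*(-1/448) = (38127376/184041)*(-1/448) = -340423/736164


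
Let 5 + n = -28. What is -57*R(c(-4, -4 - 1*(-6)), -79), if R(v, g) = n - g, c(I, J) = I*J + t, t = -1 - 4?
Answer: -2622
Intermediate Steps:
t = -5
n = -33 (n = -5 - 28 = -33)
c(I, J) = -5 + I*J (c(I, J) = I*J - 5 = -5 + I*J)
R(v, g) = -33 - g
-57*R(c(-4, -4 - 1*(-6)), -79) = -57*(-33 - 1*(-79)) = -57*(-33 + 79) = -57*46 = -2622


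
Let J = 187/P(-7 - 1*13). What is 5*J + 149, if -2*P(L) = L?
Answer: 485/2 ≈ 242.50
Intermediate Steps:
P(L) = -L/2
J = 187/10 (J = 187/((-(-7 - 1*13)/2)) = 187/((-(-7 - 13)/2)) = 187/((-½*(-20))) = 187/10 ≈ 18.700)
5*J + 149 = 5*(187/10) + 149 = 187/2 + 149 = 485/2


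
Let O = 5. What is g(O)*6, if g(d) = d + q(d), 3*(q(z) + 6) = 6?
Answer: 6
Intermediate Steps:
q(z) = -4 (q(z) = -6 + (⅓)*6 = -6 + 2 = -4)
g(d) = -4 + d (g(d) = d - 4 = -4 + d)
g(O)*6 = (-4 + 5)*6 = 1*6 = 6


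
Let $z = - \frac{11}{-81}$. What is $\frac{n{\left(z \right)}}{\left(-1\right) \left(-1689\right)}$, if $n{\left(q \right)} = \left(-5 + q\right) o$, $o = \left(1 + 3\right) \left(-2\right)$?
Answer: $\frac{3152}{136809} \approx 0.023039$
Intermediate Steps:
$o = -8$ ($o = 4 \left(-2\right) = -8$)
$z = \frac{11}{81}$ ($z = \left(-11\right) \left(- \frac{1}{81}\right) = \frac{11}{81} \approx 0.1358$)
$n{\left(q \right)} = 40 - 8 q$ ($n{\left(q \right)} = \left(-5 + q\right) \left(-8\right) = 40 - 8 q$)
$\frac{n{\left(z \right)}}{\left(-1\right) \left(-1689\right)} = \frac{40 - \frac{88}{81}}{\left(-1\right) \left(-1689\right)} = \frac{40 - \frac{88}{81}}{1689} = \frac{3152}{81} \cdot \frac{1}{1689} = \frac{3152}{136809}$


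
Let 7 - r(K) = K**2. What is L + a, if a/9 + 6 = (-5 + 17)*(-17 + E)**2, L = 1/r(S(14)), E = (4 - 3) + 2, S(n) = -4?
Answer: 190025/9 ≈ 21114.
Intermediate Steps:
E = 3 (E = 1 + 2 = 3)
r(K) = 7 - K**2
L = -1/9 (L = 1/(7 - 1*(-4)**2) = 1/(7 - 1*16) = 1/(7 - 16) = 1/(-9) = -1/9 ≈ -0.11111)
a = 21114 (a = -54 + 9*((-5 + 17)*(-17 + 3)**2) = -54 + 9*(12*(-14)**2) = -54 + 9*(12*196) = -54 + 9*2352 = -54 + 21168 = 21114)
L + a = -1/9 + 21114 = 190025/9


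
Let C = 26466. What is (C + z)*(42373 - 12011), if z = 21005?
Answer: 1441314502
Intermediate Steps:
(C + z)*(42373 - 12011) = (26466 + 21005)*(42373 - 12011) = 47471*30362 = 1441314502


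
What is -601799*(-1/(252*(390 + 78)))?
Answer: 601799/117936 ≈ 5.1028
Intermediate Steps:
-601799*(-1/(252*(390 + 78))) = -601799/((-252*468)) = -601799/(-117936) = -601799*(-1/117936) = 601799/117936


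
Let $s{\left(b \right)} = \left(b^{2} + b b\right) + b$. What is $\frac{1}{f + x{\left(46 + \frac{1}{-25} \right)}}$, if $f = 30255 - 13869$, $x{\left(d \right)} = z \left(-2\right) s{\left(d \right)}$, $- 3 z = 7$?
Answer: $\frac{625}{22697176} \approx 2.7536 \cdot 10^{-5}$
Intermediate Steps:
$s{\left(b \right)} = b + 2 b^{2}$ ($s{\left(b \right)} = \left(b^{2} + b^{2}\right) + b = 2 b^{2} + b = b + 2 b^{2}$)
$z = - \frac{7}{3}$ ($z = \left(- \frac{1}{3}\right) 7 = - \frac{7}{3} \approx -2.3333$)
$x{\left(d \right)} = \frac{14 d \left(1 + 2 d\right)}{3}$ ($x{\left(d \right)} = \left(- \frac{7}{3}\right) \left(-2\right) d \left(1 + 2 d\right) = \frac{14 d \left(1 + 2 d\right)}{3}$)
$f = 16386$ ($f = 30255 - 13869 = 16386$)
$\frac{1}{f + x{\left(46 + \frac{1}{-25} \right)}} = \frac{1}{16386 + \frac{14 \left(46 + \frac{1}{-25}\right) \left(1 + 2 \left(46 + \frac{1}{-25}\right)\right)}{3}} = \frac{1}{16386 + \frac{14 \left(46 - \frac{1}{25}\right) \left(1 + 2 \left(46 - \frac{1}{25}\right)\right)}{3}} = \frac{1}{16386 + \frac{14}{3} \cdot \frac{1149}{25} \left(1 + 2 \cdot \frac{1149}{25}\right)} = \frac{1}{16386 + \frac{14}{3} \cdot \frac{1149}{25} \left(1 + \frac{2298}{25}\right)} = \frac{1}{16386 + \frac{14}{3} \cdot \frac{1149}{25} \cdot \frac{2323}{25}} = \frac{1}{16386 + \frac{12455926}{625}} = \frac{1}{\frac{22697176}{625}} = \frac{625}{22697176}$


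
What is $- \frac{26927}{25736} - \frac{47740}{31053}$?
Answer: $- \frac{187709161}{72652728} \approx -2.5836$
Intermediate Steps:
$- \frac{26927}{25736} - \frac{47740}{31053} = \left(-26927\right) \frac{1}{25736} - \frac{4340}{2823} = - \frac{26927}{25736} - \frac{4340}{2823} = - \frac{187709161}{72652728}$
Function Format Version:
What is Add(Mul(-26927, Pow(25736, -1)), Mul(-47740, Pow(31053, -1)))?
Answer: Rational(-187709161, 72652728) ≈ -2.5836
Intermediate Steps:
Add(Mul(-26927, Pow(25736, -1)), Mul(-47740, Pow(31053, -1))) = Add(Mul(-26927, Rational(1, 25736)), Mul(-47740, Rational(1, 31053))) = Add(Rational(-26927, 25736), Rational(-4340, 2823)) = Rational(-187709161, 72652728)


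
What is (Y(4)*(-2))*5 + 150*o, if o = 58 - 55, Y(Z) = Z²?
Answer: 290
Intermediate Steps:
o = 3
(Y(4)*(-2))*5 + 150*o = (4²*(-2))*5 + 150*3 = (16*(-2))*5 + 450 = -32*5 + 450 = -160 + 450 = 290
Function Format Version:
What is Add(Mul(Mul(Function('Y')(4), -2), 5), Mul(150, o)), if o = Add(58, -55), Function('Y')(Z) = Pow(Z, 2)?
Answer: 290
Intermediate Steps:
o = 3
Add(Mul(Mul(Function('Y')(4), -2), 5), Mul(150, o)) = Add(Mul(Mul(Pow(4, 2), -2), 5), Mul(150, 3)) = Add(Mul(Mul(16, -2), 5), 450) = Add(Mul(-32, 5), 450) = Add(-160, 450) = 290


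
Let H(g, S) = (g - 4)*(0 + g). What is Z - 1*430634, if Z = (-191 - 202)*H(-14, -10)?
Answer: -529670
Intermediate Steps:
H(g, S) = g*(-4 + g) (H(g, S) = (-4 + g)*g = g*(-4 + g))
Z = -99036 (Z = (-191 - 202)*(-14*(-4 - 14)) = -(-5502)*(-18) = -393*252 = -99036)
Z - 1*430634 = -99036 - 1*430634 = -99036 - 430634 = -529670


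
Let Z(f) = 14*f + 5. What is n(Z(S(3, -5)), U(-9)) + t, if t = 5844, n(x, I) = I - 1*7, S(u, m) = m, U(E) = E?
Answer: 5828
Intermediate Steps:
Z(f) = 5 + 14*f
n(x, I) = -7 + I (n(x, I) = I - 7 = -7 + I)
n(Z(S(3, -5)), U(-9)) + t = (-7 - 9) + 5844 = -16 + 5844 = 5828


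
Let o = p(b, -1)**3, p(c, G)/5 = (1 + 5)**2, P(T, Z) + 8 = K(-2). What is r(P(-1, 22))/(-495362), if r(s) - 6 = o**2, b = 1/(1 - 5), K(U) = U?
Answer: -2429444571429/35383 ≈ -6.8661e+7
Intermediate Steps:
b = -1/4 (b = 1/(-4) = -1/4 ≈ -0.25000)
P(T, Z) = -10 (P(T, Z) = -8 - 2 = -10)
p(c, G) = 180 (p(c, G) = 5*(1 + 5)**2 = 5*6**2 = 5*36 = 180)
o = 5832000 (o = 180**3 = 5832000)
r(s) = 34012224000006 (r(s) = 6 + 5832000**2 = 6 + 34012224000000 = 34012224000006)
r(P(-1, 22))/(-495362) = 34012224000006/(-495362) = 34012224000006*(-1/495362) = -2429444571429/35383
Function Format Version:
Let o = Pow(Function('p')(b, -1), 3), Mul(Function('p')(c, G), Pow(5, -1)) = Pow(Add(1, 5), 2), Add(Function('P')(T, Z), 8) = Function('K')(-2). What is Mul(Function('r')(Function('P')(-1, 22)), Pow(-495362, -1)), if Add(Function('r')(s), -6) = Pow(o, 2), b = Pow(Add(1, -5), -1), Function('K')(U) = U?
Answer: Rational(-2429444571429, 35383) ≈ -6.8661e+7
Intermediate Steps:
b = Rational(-1, 4) (b = Pow(-4, -1) = Rational(-1, 4) ≈ -0.25000)
Function('P')(T, Z) = -10 (Function('P')(T, Z) = Add(-8, -2) = -10)
Function('p')(c, G) = 180 (Function('p')(c, G) = Mul(5, Pow(Add(1, 5), 2)) = Mul(5, Pow(6, 2)) = Mul(5, 36) = 180)
o = 5832000 (o = Pow(180, 3) = 5832000)
Function('r')(s) = 34012224000006 (Function('r')(s) = Add(6, Pow(5832000, 2)) = Add(6, 34012224000000) = 34012224000006)
Mul(Function('r')(Function('P')(-1, 22)), Pow(-495362, -1)) = Mul(34012224000006, Pow(-495362, -1)) = Mul(34012224000006, Rational(-1, 495362)) = Rational(-2429444571429, 35383)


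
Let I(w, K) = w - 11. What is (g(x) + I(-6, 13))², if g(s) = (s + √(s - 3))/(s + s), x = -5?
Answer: 27217/100 + 33*I*√2/5 ≈ 272.17 + 9.3338*I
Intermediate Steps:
I(w, K) = -11 + w
g(s) = (s + √(-3 + s))/(2*s) (g(s) = (s + √(-3 + s))/((2*s)) = (s + √(-3 + s))*(1/(2*s)) = (s + √(-3 + s))/(2*s))
(g(x) + I(-6, 13))² = ((½)*(-5 + √(-3 - 5))/(-5) + (-11 - 6))² = ((½)*(-⅕)*(-5 + √(-8)) - 17)² = ((½)*(-⅕)*(-5 + 2*I*√2) - 17)² = ((½ - I*√2/5) - 17)² = (-33/2 - I*√2/5)²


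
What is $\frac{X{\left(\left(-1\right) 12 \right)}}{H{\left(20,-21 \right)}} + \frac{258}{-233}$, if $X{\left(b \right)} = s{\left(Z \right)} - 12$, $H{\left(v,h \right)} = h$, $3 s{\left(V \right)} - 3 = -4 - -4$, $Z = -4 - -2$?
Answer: $- \frac{2855}{4893} \approx -0.58349$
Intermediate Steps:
$Z = -2$ ($Z = -4 + 2 = -2$)
$s{\left(V \right)} = 1$ ($s{\left(V \right)} = 1 + \frac{-4 - -4}{3} = 1 + \frac{-4 + 4}{3} = 1 + \frac{1}{3} \cdot 0 = 1 + 0 = 1$)
$X{\left(b \right)} = -11$ ($X{\left(b \right)} = 1 - 12 = -11$)
$\frac{X{\left(\left(-1\right) 12 \right)}}{H{\left(20,-21 \right)}} + \frac{258}{-233} = - \frac{11}{-21} + \frac{258}{-233} = \left(-11\right) \left(- \frac{1}{21}\right) + 258 \left(- \frac{1}{233}\right) = \frac{11}{21} - \frac{258}{233} = - \frac{2855}{4893}$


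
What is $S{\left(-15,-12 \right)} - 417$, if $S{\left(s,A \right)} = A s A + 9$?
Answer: $-2568$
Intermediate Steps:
$S{\left(s,A \right)} = 9 + s A^{2}$ ($S{\left(s,A \right)} = s A^{2} + 9 = 9 + s A^{2}$)
$S{\left(-15,-12 \right)} - 417 = \left(9 - 15 \left(-12\right)^{2}\right) - 417 = \left(9 - 2160\right) - 417 = -2151 - 417 = -2568$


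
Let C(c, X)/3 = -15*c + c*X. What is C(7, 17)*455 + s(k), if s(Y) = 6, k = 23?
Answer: 19116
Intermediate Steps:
C(c, X) = -45*c + 3*X*c (C(c, X) = 3*(-15*c + c*X) = 3*(-15*c + X*c) = -45*c + 3*X*c)
C(7, 17)*455 + s(k) = (3*7*(-15 + 17))*455 + 6 = (3*7*2)*455 + 6 = 42*455 + 6 = 19110 + 6 = 19116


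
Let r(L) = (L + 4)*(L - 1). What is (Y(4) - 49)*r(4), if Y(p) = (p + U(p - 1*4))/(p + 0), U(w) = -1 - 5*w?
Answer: -1158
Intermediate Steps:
r(L) = (-1 + L)*(4 + L) (r(L) = (4 + L)*(-1 + L) = (-1 + L)*(4 + L))
Y(p) = (19 - 4*p)/p (Y(p) = (p + (-1 - 5*(p - 1*4)))/(p + 0) = (p + (-1 - 5*(p - 4)))/p = (p + (-1 - 5*(-4 + p)))/p = (p + (-1 + (20 - 5*p)))/p = (p + (19 - 5*p))/p = (19 - 4*p)/p)
(Y(4) - 49)*r(4) = ((-4 + 19/4) - 49)*(-4 + 4**2 + 3*4) = ((-4 + 19*(1/4)) - 49)*(-4 + 16 + 12) = ((-4 + 19/4) - 49)*24 = (3/4 - 49)*24 = -193/4*24 = -1158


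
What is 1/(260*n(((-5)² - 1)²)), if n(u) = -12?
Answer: -1/3120 ≈ -0.00032051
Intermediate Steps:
1/(260*n(((-5)² - 1)²)) = 1/(260*(-12)) = 1/(-3120) = -1/3120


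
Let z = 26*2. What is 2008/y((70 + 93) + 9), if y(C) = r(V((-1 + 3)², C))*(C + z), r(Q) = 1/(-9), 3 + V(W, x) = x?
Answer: -2259/28 ≈ -80.679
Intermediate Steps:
V(W, x) = -3 + x
r(Q) = -⅑
z = 52
y(C) = -52/9 - C/9 (y(C) = -(C + 52)/9 = -(52 + C)/9 = -52/9 - C/9)
2008/y((70 + 93) + 9) = 2008/(-52/9 - ((70 + 93) + 9)/9) = 2008/(-52/9 - (163 + 9)/9) = 2008/(-52/9 - ⅑*172) = 2008/(-52/9 - 172/9) = 2008/(-224/9) = 2008*(-9/224) = -2259/28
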